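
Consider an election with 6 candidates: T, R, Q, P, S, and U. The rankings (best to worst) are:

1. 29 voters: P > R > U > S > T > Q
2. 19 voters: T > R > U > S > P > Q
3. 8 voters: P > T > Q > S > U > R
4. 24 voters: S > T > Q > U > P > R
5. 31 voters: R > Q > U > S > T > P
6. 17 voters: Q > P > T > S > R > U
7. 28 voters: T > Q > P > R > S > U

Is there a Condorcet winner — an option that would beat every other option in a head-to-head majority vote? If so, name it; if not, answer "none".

Checking pairwise contests:
S beats T 84–72.
T beats R 96–60.
T beats Q 108–48.
T beats P 102–54.
R beats S 107–49.
T beats U 96–60.
Every option loses at least one head-to-head, so there is no Condorcet winner.

none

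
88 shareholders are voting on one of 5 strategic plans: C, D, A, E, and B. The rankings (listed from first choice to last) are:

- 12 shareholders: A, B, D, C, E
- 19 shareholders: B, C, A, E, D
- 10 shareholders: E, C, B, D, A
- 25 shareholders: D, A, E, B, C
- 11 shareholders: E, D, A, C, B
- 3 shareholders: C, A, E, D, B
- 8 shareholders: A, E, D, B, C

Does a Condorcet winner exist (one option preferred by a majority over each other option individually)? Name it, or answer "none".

Checking pairwise contests:
D beats C 56–32.
E beats D 51–37.
D beats A 46–42.
A beats E 67–21.
D beats B 47–41.
Every option loses at least one head-to-head, so there is no Condorcet winner.

none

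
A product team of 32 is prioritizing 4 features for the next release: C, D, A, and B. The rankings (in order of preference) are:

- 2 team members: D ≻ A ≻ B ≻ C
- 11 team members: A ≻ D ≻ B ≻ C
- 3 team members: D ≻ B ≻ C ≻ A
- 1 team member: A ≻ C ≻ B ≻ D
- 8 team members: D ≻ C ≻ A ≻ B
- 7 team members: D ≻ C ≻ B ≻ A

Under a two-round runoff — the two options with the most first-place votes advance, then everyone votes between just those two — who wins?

Round 1 first-place votes: C 0, D 20, A 12, B 0.
D and A advance.
Runoff: D is preferred to A by 20 voters; A by 12.
D wins the runoff.

D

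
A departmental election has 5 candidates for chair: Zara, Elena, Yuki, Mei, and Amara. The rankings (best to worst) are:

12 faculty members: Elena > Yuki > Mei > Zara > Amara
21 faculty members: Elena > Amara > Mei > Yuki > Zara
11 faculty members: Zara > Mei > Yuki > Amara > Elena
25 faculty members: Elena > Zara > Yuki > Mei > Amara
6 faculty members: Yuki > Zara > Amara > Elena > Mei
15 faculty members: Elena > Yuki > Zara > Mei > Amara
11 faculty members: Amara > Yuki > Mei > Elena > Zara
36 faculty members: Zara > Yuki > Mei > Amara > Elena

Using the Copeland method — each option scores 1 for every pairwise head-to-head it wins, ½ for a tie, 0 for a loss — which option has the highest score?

Elena

Zara: beats Yuki, Mei, and Amara; loses to Elena → score 3.
Elena: beats Zara, Yuki, Mei, and Amara → score 4.
Yuki: beats Mei and Amara; loses to Zara and Elena → score 2.
Mei: beats Amara; loses to Zara, Elena, and Yuki → score 1.
Amara: loses to Zara, Elena, Yuki, and Mei → score 0.
Elena has the best pairwise record.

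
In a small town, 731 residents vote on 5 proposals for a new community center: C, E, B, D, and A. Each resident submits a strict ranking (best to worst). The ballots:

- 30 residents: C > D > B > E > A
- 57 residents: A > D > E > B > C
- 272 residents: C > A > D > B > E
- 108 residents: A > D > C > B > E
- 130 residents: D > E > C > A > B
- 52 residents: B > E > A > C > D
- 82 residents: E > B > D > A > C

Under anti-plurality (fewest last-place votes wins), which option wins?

A

Last-place votes: C 139, E 380, B 130, D 52, A 30.
A is ranked last by the fewest voters, so A wins.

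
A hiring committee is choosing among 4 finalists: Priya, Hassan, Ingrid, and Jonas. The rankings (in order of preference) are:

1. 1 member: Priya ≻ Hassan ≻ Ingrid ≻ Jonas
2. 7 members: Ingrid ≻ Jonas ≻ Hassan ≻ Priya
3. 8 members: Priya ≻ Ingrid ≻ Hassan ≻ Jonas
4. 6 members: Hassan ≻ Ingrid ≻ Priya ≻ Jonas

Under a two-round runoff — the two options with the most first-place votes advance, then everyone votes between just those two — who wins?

Ingrid

Round 1 first-place votes: Priya 9, Hassan 6, Ingrid 7, Jonas 0.
Priya and Ingrid advance.
Runoff: Priya is preferred to Ingrid by 9 voters; Ingrid by 13.
Ingrid wins the runoff.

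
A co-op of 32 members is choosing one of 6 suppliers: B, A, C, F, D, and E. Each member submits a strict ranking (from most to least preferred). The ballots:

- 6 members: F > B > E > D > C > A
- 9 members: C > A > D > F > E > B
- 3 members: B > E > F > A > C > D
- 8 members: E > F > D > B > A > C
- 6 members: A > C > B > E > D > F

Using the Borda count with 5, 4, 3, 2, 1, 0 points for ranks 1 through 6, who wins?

B: 6·4 + 9·0 + 3·5 + 8·2 + 6·3 = 73
A: 6·0 + 9·4 + 3·2 + 8·1 + 6·5 = 80
C: 6·1 + 9·5 + 3·1 + 8·0 + 6·4 = 78
F: 6·5 + 9·2 + 3·3 + 8·4 + 6·0 = 89
D: 6·2 + 9·3 + 3·0 + 8·3 + 6·1 = 69
E: 6·3 + 9·1 + 3·4 + 8·5 + 6·2 = 91
E has the highest Borda score (91).

E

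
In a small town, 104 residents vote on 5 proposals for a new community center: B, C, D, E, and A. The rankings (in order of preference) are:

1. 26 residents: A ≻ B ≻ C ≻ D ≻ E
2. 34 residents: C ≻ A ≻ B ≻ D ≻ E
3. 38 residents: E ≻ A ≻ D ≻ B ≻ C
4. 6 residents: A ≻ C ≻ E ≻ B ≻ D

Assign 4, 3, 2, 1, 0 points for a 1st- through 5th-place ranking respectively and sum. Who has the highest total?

A

B: 26·3 + 34·2 + 38·1 + 6·1 = 190
C: 26·2 + 34·4 + 38·0 + 6·3 = 206
D: 26·1 + 34·1 + 38·2 + 6·0 = 136
E: 26·0 + 34·0 + 38·4 + 6·2 = 164
A: 26·4 + 34·3 + 38·3 + 6·4 = 344
A has the highest Borda score (344).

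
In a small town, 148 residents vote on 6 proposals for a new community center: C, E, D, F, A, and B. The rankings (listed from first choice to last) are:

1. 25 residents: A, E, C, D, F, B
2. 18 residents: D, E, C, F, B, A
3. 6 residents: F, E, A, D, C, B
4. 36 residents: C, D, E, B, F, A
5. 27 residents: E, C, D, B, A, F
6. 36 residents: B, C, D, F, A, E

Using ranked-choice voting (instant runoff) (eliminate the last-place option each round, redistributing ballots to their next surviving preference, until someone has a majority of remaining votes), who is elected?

Round 1: C 36, E 27, D 18, F 6, A 25, B 36. Eliminate F.
Round 2: C 36, E 33, D 18, A 25, B 36. Eliminate D.
Round 3: C 36, E 51, A 25, B 36. Eliminate A.
Round 4: C 36, E 76, B 36. E has a majority.

E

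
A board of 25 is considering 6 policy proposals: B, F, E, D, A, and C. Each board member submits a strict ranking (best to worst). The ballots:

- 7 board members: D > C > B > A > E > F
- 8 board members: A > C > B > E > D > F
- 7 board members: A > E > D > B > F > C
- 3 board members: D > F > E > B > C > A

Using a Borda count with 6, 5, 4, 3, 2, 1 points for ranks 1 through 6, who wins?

B: 7·4 + 8·4 + 7·3 + 3·3 = 90
F: 7·1 + 8·1 + 7·2 + 3·5 = 44
E: 7·2 + 8·3 + 7·5 + 3·4 = 85
D: 7·6 + 8·2 + 7·4 + 3·6 = 104
A: 7·3 + 8·6 + 7·6 + 3·1 = 114
C: 7·5 + 8·5 + 7·1 + 3·2 = 88
A has the highest Borda score (114).

A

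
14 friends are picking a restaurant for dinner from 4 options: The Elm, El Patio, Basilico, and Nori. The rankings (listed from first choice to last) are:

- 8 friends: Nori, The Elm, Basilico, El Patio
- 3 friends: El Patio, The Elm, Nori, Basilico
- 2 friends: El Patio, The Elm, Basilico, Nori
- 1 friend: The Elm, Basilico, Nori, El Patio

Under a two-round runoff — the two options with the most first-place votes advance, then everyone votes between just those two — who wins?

Round 1 first-place votes: The Elm 1, El Patio 5, Basilico 0, Nori 8.
Nori and El Patio advance.
Runoff: Nori is preferred to El Patio by 9 voters; El Patio by 5.
Nori wins the runoff.

Nori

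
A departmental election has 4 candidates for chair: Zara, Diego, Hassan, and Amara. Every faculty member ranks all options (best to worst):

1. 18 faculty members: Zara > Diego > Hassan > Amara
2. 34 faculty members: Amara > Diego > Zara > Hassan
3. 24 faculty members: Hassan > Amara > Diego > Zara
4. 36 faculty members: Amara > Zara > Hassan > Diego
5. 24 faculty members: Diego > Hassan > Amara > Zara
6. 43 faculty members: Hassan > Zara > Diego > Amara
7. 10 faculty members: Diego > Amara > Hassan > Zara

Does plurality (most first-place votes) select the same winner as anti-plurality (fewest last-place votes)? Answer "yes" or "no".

Plurality — first-place votes: Zara 18, Diego 34, Hassan 67, Amara 70. Winner: Amara.
Anti-plurality — last-place votes: Zara 58, Diego 36, Hassan 34, Amara 61. Winner: Hassan.
The two methods disagree.

no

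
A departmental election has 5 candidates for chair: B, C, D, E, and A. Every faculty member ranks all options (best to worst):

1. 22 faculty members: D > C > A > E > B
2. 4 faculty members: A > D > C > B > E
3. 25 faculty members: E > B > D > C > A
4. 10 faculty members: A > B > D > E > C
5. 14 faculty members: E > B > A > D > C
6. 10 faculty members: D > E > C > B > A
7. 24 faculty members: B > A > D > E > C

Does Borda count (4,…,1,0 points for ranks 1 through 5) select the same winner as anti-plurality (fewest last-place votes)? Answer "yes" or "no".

yes

Borda — scores: B 257, C 119, D 272, E 242, A 200. Winner: D.
Anti-plurality — last-place votes: B 22, C 48, D 0, E 4, A 35. Winner: D.
The two methods agree.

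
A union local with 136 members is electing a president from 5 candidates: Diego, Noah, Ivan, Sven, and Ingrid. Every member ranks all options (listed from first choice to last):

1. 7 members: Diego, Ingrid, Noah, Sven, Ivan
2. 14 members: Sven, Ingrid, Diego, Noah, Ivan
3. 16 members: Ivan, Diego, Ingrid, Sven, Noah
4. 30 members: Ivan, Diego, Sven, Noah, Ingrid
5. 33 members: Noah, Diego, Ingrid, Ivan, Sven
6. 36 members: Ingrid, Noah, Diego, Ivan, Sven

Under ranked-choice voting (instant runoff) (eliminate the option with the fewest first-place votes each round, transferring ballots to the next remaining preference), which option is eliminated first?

Round 1: Diego 7, Noah 33, Ivan 46, Sven 14, Ingrid 36. Eliminate Diego.

Diego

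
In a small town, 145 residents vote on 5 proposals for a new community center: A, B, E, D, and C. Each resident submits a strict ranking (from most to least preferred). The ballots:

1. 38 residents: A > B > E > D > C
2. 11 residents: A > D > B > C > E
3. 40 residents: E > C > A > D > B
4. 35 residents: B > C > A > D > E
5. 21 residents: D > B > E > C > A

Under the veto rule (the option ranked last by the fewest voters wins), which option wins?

D

Last-place votes: A 21, B 40, E 46, D 0, C 38.
D is ranked last by the fewest voters, so D wins.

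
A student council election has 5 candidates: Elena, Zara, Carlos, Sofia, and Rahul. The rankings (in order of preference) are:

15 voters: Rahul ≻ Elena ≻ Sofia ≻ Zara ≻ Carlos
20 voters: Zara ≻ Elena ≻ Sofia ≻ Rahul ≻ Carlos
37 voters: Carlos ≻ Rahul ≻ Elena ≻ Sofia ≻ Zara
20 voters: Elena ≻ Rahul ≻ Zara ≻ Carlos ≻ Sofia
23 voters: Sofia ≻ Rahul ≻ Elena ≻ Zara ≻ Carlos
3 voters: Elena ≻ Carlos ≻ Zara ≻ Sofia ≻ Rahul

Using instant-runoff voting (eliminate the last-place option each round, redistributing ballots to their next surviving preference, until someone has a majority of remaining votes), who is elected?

Round 1: Elena 23, Zara 20, Carlos 37, Sofia 23, Rahul 15. Eliminate Rahul.
Round 2: Elena 38, Zara 20, Carlos 37, Sofia 23. Eliminate Zara.
Round 3: Elena 58, Carlos 37, Sofia 23. Eliminate Sofia.
Round 4: Elena 81, Carlos 37. Elena has a majority.

Elena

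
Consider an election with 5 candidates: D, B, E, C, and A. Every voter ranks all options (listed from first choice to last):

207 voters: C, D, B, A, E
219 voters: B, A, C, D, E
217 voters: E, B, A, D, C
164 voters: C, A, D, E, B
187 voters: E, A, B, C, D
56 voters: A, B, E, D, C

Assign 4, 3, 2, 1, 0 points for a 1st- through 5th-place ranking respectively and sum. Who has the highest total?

A

D: 207·3 + 219·1 + 217·1 + 164·2 + 187·0 + 56·1 = 1441
B: 207·2 + 219·4 + 217·3 + 164·0 + 187·2 + 56·3 = 2483
E: 207·0 + 219·0 + 217·4 + 164·1 + 187·4 + 56·2 = 1892
C: 207·4 + 219·2 + 217·0 + 164·4 + 187·1 + 56·0 = 2109
A: 207·1 + 219·3 + 217·2 + 164·3 + 187·3 + 56·4 = 2575
A has the highest Borda score (2575).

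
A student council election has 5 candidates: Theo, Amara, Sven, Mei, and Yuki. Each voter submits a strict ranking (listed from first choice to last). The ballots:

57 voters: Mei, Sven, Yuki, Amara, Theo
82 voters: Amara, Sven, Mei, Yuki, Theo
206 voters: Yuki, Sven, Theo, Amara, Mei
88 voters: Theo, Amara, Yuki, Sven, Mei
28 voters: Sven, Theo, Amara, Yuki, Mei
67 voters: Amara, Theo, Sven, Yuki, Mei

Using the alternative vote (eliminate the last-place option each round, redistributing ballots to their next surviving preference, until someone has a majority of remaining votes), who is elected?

Round 1: Theo 88, Amara 149, Sven 28, Mei 57, Yuki 206. Eliminate Sven.
Round 2: Theo 116, Amara 149, Mei 57, Yuki 206. Eliminate Mei.
Round 3: Theo 116, Amara 149, Yuki 263. Eliminate Theo.
Round 4: Amara 265, Yuki 263. Amara has a majority.

Amara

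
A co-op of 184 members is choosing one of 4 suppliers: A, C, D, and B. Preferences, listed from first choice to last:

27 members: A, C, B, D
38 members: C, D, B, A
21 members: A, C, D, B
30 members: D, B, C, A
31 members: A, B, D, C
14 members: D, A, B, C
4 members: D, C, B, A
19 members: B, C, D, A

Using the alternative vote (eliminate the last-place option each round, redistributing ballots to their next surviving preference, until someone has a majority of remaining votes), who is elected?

Round 1: A 79, C 38, D 48, B 19. Eliminate B.
Round 2: A 79, C 57, D 48. Eliminate D.
Round 3: A 93, C 91. A has a majority.

A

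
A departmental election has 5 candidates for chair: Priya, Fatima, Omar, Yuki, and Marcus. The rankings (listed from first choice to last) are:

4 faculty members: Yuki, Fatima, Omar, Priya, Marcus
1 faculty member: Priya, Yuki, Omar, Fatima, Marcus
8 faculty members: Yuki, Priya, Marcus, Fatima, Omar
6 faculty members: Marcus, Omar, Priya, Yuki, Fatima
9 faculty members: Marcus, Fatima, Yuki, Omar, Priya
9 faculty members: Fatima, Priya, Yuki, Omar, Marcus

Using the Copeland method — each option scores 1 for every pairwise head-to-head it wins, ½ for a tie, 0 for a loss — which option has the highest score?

Priya: beats Marcus; loses to Fatima, Omar, and Yuki → score 1.
Fatima: beats Priya and Omar; loses to Yuki and Marcus → score 2.
Omar: beats Priya; loses to Fatima, Yuki, and Marcus → score 1.
Yuki: beats Priya, Fatima, Omar, and Marcus → score 4.
Marcus: beats Fatima and Omar; loses to Priya and Yuki → score 2.
Yuki has the best pairwise record.

Yuki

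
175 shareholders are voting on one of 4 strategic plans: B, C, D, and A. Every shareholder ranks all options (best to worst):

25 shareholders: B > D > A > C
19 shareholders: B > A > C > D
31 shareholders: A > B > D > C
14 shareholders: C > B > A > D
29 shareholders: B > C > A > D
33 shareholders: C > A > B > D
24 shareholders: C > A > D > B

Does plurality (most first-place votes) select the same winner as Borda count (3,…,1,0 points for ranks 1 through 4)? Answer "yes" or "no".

yes

Plurality — first-place votes: B 73, C 71, D 0, A 31. Winner: B.
Borda — scores: B 342, C 290, D 105, A 313. Winner: B.
The two methods agree.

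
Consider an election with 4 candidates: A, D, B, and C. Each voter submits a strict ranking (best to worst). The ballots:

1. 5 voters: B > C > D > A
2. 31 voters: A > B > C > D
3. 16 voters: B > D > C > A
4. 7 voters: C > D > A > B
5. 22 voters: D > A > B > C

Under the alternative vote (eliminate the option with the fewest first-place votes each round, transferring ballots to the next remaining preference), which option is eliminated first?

C

Round 1: A 31, D 22, B 21, C 7. Eliminate C.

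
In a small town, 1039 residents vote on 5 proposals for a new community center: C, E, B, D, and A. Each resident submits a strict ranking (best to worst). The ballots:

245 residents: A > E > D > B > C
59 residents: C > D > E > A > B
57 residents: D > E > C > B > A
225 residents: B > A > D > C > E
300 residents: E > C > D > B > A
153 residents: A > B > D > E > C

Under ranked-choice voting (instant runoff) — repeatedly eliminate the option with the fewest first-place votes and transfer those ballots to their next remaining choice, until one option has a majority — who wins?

Round 1: C 59, E 300, B 225, D 57, A 398. Eliminate D.
Round 2: C 59, E 357, B 225, A 398. Eliminate C.
Round 3: E 416, B 225, A 398. Eliminate B.
Round 4: E 416, A 623. A has a majority.

A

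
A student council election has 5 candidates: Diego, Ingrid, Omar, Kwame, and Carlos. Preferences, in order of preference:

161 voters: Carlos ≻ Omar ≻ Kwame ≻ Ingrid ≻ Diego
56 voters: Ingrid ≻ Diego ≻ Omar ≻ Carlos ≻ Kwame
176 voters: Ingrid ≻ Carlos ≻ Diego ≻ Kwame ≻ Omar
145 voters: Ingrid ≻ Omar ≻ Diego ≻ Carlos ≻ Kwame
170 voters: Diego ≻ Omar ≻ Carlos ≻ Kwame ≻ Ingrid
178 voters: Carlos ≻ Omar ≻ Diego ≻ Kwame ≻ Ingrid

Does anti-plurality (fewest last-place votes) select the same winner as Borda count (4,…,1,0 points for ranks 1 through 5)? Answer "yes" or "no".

yes

Anti-plurality — last-place votes: Diego 161, Ingrid 348, Omar 176, Kwame 201, Carlos 0. Winner: Carlos.
Borda — scores: Diego 1846, Ingrid 1669, Omar 2074, Kwame 846, Carlos 2425. Winner: Carlos.
The two methods agree.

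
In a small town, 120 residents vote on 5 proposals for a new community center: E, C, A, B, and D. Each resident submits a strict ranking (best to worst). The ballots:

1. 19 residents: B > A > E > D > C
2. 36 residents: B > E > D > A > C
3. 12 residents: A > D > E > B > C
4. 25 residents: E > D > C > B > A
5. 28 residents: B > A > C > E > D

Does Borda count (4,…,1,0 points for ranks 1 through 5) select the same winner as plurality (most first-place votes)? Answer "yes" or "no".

yes

Borda — scores: E 298, C 106, A 225, B 369, D 202. Winner: B.
Plurality — first-place votes: E 25, C 0, A 12, B 83, D 0. Winner: B.
The two methods agree.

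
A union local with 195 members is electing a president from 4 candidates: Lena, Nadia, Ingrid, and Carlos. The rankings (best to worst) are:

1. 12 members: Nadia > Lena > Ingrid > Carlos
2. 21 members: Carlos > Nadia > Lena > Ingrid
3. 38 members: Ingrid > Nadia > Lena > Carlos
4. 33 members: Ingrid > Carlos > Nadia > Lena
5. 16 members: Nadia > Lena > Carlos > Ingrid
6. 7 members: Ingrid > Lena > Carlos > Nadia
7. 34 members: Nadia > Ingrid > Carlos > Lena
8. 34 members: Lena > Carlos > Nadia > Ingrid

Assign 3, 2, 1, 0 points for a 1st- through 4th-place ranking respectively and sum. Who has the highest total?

Nadia

Lena: 12·2 + 21·1 + 38·1 + 33·0 + 16·2 + 7·2 + 34·0 + 34·3 = 231
Nadia: 12·3 + 21·2 + 38·2 + 33·1 + 16·3 + 7·0 + 34·3 + 34·1 = 371
Ingrid: 12·1 + 21·0 + 38·3 + 33·3 + 16·0 + 7·3 + 34·2 + 34·0 = 314
Carlos: 12·0 + 21·3 + 38·0 + 33·2 + 16·1 + 7·1 + 34·1 + 34·2 = 254
Nadia has the highest Borda score (371).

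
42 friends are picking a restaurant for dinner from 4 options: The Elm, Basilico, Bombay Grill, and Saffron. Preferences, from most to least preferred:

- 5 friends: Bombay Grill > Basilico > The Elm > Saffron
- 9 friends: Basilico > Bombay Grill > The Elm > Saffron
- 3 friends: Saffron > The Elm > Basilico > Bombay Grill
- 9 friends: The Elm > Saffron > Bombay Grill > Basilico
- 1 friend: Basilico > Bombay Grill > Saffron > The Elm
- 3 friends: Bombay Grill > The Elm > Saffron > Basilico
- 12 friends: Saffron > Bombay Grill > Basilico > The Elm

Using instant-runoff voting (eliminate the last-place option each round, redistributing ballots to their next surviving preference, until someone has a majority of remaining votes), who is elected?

Saffron

Round 1: The Elm 9, Basilico 10, Bombay Grill 8, Saffron 15. Eliminate Bombay Grill.
Round 2: The Elm 12, Basilico 15, Saffron 15. Eliminate The Elm.
Round 3: Basilico 15, Saffron 27. Saffron has a majority.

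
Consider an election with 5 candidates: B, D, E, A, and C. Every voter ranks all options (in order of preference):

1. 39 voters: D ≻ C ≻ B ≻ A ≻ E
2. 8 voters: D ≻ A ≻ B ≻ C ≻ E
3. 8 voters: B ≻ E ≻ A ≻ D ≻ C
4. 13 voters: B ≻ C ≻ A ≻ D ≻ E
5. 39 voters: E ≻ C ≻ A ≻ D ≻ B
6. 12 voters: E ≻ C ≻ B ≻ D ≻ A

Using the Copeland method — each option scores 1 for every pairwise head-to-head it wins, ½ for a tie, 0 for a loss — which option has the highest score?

C

B: beats E and A; loses to D and C → score 2.
D: beats B and E; loses to A and C → score 2.
E: loses to B, D, A, and C → score 0.
A: beats D and E; loses to B and C → score 2.
C: beats B, D, E, and A → score 4.
C has the best pairwise record.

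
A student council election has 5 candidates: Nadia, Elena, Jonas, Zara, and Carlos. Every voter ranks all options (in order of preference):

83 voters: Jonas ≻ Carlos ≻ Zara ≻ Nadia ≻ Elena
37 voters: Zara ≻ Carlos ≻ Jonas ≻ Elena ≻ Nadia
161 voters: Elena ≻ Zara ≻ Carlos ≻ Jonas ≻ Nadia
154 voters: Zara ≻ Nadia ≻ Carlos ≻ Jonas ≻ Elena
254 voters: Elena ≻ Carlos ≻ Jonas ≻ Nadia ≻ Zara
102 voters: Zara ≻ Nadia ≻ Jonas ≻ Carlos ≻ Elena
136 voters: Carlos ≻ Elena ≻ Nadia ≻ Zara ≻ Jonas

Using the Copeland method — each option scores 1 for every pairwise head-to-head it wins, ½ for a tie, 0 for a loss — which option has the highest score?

Carlos

Nadia: loses to Elena, Jonas, Zara, and Carlos → score 0.
Elena: beats Nadia, Jonas, and Zara; loses to Carlos → score 3.
Jonas: beats Nadia; loses to Elena, Zara, and Carlos → score 1.
Zara: beats Nadia and Jonas; loses to Elena and Carlos → score 2.
Carlos: beats Nadia, Elena, Jonas, and Zara → score 4.
Carlos has the best pairwise record.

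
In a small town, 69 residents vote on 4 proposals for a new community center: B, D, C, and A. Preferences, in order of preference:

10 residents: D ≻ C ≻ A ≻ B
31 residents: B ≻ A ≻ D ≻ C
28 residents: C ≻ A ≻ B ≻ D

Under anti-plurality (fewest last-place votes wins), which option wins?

A

Last-place votes: B 10, D 28, C 31, A 0.
A is ranked last by the fewest voters, so A wins.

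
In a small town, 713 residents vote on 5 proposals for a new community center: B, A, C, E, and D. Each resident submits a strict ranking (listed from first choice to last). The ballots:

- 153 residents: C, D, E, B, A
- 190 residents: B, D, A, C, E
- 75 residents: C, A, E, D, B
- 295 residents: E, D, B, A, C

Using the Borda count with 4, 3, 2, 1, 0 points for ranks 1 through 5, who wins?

B: 153·1 + 190·4 + 75·0 + 295·2 = 1503
A: 153·0 + 190·2 + 75·3 + 295·1 = 900
C: 153·4 + 190·1 + 75·4 + 295·0 = 1102
E: 153·2 + 190·0 + 75·2 + 295·4 = 1636
D: 153·3 + 190·3 + 75·1 + 295·3 = 1989
D has the highest Borda score (1989).

D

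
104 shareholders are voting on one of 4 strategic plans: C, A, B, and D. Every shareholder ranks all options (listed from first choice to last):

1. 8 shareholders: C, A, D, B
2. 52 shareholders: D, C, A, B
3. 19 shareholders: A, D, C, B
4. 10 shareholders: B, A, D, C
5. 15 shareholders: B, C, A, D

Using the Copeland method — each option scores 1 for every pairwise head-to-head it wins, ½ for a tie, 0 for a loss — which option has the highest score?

D

C: beats A and B; loses to D → score 2.
A: beats B; ties D; loses to C → score 1.5.
B: loses to C, A, and D → score 0.
D: beats C and B; ties A → score 2.5.
D has the best pairwise record.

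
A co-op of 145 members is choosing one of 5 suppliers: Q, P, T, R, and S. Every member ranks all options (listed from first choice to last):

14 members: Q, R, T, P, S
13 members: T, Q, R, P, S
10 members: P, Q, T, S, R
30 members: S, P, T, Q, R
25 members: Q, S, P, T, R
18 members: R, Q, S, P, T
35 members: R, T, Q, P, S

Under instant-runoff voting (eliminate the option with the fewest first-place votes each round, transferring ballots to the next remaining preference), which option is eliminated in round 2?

Round 1: Q 39, P 10, T 13, R 53, S 30. Eliminate P.
Round 2: Q 49, T 13, R 53, S 30. Eliminate T.

T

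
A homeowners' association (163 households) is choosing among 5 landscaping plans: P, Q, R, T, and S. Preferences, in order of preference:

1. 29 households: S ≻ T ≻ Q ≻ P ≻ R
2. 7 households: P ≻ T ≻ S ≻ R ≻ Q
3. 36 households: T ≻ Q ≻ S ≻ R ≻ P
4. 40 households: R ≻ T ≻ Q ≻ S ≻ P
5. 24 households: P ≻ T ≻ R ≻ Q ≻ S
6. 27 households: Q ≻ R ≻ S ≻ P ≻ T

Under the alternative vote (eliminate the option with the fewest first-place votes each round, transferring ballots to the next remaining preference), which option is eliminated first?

Q

Round 1: P 31, Q 27, R 40, T 36, S 29. Eliminate Q.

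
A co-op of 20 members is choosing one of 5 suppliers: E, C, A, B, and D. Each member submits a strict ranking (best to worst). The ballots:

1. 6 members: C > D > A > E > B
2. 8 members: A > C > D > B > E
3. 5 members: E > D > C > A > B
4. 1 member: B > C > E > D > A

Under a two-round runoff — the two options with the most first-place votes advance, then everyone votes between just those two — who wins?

Round 1 first-place votes: E 5, C 6, A 8, B 1, D 0.
A and C advance.
Runoff: A is preferred to C by 8 voters; C by 12.
C wins the runoff.

C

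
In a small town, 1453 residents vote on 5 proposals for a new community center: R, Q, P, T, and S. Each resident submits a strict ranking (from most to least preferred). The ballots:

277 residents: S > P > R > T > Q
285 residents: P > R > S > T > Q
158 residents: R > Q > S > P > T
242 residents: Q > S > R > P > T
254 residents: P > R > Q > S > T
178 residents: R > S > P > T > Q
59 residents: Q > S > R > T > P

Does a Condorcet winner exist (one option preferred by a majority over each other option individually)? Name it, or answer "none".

Checking pairwise contests:
P beats R 816–637.
R beats Q 1152–301.
S beats P 914–539.
R beats T 1453–0.
R beats S 875–578.
Every option loses at least one head-to-head, so there is no Condorcet winner.

none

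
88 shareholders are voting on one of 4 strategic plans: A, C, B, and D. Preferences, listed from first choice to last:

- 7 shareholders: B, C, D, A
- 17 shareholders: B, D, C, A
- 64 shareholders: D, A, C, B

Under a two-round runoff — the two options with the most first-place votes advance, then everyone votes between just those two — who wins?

Round 1 first-place votes: A 0, C 0, B 24, D 64.
D and B advance.
Runoff: D is preferred to B by 64 voters; B by 24.
D wins the runoff.

D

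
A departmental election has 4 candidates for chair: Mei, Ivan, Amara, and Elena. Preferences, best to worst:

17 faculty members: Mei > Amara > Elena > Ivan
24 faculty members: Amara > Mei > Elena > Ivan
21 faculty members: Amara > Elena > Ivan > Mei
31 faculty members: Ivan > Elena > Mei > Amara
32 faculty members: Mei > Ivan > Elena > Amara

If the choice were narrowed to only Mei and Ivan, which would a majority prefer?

Voters preferring Mei to Ivan: 73; preferring Ivan to Mei: 52.
Mei wins the head-to-head.

Mei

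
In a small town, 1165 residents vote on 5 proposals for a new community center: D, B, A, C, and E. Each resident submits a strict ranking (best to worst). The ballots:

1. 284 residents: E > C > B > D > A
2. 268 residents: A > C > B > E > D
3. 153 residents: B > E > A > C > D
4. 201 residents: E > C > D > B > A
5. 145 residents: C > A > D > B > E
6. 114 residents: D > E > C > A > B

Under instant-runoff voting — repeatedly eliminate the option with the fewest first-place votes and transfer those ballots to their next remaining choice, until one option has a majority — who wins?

E

Round 1: D 114, B 153, A 268, C 145, E 485. Eliminate D.
Round 2: B 153, A 268, C 145, E 599. E has a majority.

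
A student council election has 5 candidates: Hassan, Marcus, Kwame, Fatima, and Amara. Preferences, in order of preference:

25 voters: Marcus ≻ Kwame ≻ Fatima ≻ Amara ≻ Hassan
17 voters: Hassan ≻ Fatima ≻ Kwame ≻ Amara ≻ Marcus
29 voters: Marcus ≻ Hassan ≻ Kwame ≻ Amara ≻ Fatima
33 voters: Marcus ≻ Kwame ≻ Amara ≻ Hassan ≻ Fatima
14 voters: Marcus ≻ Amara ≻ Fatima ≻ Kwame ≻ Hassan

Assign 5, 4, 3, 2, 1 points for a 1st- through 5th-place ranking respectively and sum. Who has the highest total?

Hassan: 25·1 + 17·5 + 29·4 + 33·2 + 14·1 = 306
Marcus: 25·5 + 17·1 + 29·5 + 33·5 + 14·5 = 522
Kwame: 25·4 + 17·3 + 29·3 + 33·4 + 14·2 = 398
Fatima: 25·3 + 17·4 + 29·1 + 33·1 + 14·3 = 247
Amara: 25·2 + 17·2 + 29·2 + 33·3 + 14·4 = 297
Marcus has the highest Borda score (522).

Marcus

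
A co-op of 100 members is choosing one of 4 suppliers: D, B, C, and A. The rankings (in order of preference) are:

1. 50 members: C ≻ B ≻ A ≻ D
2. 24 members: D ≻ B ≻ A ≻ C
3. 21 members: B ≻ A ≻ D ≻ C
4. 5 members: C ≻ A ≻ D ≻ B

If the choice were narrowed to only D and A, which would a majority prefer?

A

Voters preferring D to A: 24; preferring A to D: 76.
A wins the head-to-head.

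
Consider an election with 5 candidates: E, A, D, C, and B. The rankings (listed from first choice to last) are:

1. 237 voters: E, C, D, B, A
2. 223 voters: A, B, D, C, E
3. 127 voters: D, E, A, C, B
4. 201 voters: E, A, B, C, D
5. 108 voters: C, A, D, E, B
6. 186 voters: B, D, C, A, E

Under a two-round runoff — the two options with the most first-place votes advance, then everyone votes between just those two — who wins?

E

Round 1 first-place votes: E 438, A 223, D 127, C 108, B 186.
E and A advance.
Runoff: E is preferred to A by 565 voters; A by 517.
E wins the runoff.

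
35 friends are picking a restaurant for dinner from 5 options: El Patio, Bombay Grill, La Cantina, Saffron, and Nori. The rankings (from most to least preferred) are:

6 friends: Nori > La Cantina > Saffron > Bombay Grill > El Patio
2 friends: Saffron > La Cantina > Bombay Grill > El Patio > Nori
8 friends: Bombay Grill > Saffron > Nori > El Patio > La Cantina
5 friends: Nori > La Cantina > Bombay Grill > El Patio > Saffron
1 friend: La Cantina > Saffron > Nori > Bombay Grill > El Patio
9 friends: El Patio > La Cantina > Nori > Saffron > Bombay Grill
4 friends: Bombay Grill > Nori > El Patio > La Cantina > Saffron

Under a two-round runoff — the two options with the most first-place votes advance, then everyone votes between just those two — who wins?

Round 1 first-place votes: El Patio 9, Bombay Grill 12, La Cantina 1, Saffron 2, Nori 11.
Bombay Grill and Nori advance.
Runoff: Bombay Grill is preferred to Nori by 14 voters; Nori by 21.
Nori wins the runoff.

Nori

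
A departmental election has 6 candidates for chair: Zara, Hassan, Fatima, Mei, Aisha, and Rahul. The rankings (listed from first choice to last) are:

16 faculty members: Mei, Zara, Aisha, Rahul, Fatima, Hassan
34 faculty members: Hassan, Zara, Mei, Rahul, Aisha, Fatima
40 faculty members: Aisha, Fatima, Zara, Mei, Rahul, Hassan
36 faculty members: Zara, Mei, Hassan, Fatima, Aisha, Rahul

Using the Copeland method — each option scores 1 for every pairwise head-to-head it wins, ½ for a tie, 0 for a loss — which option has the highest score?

Zara

Zara: beats Hassan, Fatima, Mei, Aisha, and Rahul → score 5.
Hassan: beats Fatima, Aisha, and Rahul; loses to Zara and Mei → score 3.
Fatima: beats Rahul; loses to Zara, Hassan, Mei, and Aisha → score 1.
Mei: beats Hassan, Fatima, Aisha, and Rahul; loses to Zara → score 4.
Aisha: beats Fatima and Rahul; loses to Zara, Hassan, and Mei → score 2.
Rahul: loses to Zara, Hassan, Fatima, Mei, and Aisha → score 0.
Zara has the best pairwise record.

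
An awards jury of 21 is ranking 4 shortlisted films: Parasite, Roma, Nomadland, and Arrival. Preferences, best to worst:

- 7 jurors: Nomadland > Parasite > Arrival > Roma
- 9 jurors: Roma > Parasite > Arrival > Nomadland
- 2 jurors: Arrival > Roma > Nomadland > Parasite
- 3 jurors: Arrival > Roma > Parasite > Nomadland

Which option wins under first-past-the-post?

Roma

First-place votes: Parasite 0, Roma 9, Nomadland 7, Arrival 5.
Roma has the most first-place votes.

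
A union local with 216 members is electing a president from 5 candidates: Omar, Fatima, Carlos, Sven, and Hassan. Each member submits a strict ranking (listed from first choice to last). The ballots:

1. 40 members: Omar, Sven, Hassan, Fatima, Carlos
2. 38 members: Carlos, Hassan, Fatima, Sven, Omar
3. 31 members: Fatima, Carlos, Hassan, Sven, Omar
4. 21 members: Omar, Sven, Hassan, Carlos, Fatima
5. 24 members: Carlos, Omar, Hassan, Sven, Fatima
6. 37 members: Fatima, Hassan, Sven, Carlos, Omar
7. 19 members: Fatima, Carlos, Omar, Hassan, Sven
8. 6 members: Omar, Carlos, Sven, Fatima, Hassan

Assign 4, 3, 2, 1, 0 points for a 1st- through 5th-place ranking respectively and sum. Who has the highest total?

Omar: 40·4 + 38·0 + 31·0 + 21·4 + 24·3 + 37·0 + 19·2 + 6·4 = 378
Fatima: 40·1 + 38·2 + 31·4 + 21·0 + 24·0 + 37·4 + 19·4 + 6·1 = 470
Carlos: 40·0 + 38·4 + 31·3 + 21·1 + 24·4 + 37·1 + 19·3 + 6·3 = 474
Sven: 40·3 + 38·1 + 31·1 + 21·3 + 24·1 + 37·2 + 19·0 + 6·2 = 362
Hassan: 40·2 + 38·3 + 31·2 + 21·2 + 24·2 + 37·3 + 19·1 + 6·0 = 476
Hassan has the highest Borda score (476).

Hassan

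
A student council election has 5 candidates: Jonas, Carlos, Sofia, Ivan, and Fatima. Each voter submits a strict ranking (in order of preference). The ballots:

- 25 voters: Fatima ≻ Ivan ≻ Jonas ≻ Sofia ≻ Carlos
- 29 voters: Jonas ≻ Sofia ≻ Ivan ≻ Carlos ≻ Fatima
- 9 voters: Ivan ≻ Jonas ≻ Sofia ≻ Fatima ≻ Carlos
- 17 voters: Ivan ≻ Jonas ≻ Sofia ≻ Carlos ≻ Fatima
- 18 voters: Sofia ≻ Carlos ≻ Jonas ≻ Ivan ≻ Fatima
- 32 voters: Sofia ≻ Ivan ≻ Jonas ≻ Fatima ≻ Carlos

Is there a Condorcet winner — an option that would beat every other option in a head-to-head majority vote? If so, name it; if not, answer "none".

none

Checking pairwise contests:
Ivan beats Jonas 83–47.
Jonas beats Carlos 112–18.
Jonas beats Sofia 80–50.
Sofia beats Ivan 79–51.
Jonas beats Fatima 105–25.
Every option loses at least one head-to-head, so there is no Condorcet winner.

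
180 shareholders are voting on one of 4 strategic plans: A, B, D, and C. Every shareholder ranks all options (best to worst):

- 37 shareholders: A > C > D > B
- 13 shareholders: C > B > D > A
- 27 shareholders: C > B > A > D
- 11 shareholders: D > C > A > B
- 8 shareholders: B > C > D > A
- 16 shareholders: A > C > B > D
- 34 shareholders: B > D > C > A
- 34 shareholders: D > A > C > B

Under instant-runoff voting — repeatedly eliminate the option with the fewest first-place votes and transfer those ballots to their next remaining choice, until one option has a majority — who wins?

A

Round 1: A 53, B 42, D 45, C 40. Eliminate C.
Round 2: A 53, B 82, D 45. Eliminate D.
Round 3: A 98, B 82. A has a majority.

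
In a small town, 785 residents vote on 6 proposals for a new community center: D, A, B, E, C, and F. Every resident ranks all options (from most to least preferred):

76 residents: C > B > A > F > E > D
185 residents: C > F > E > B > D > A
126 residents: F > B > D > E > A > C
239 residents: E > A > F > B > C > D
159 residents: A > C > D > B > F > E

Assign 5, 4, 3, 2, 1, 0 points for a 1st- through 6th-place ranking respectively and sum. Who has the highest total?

D: 76·0 + 185·1 + 126·3 + 239·0 + 159·3 = 1040
A: 76·3 + 185·0 + 126·1 + 239·4 + 159·5 = 2105
B: 76·4 + 185·2 + 126·4 + 239·2 + 159·2 = 1974
E: 76·1 + 185·3 + 126·2 + 239·5 + 159·0 = 2078
C: 76·5 + 185·5 + 126·0 + 239·1 + 159·4 = 2180
F: 76·2 + 185·4 + 126·5 + 239·3 + 159·1 = 2398
F has the highest Borda score (2398).

F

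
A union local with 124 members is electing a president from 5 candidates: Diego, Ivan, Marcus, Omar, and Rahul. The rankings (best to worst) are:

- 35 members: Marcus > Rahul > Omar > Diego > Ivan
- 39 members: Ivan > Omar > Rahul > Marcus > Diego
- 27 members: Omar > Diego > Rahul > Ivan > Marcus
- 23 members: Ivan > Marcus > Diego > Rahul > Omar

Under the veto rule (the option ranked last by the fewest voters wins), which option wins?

Last-place votes: Diego 39, Ivan 35, Marcus 27, Omar 23, Rahul 0.
Rahul is ranked last by the fewest voters, so Rahul wins.

Rahul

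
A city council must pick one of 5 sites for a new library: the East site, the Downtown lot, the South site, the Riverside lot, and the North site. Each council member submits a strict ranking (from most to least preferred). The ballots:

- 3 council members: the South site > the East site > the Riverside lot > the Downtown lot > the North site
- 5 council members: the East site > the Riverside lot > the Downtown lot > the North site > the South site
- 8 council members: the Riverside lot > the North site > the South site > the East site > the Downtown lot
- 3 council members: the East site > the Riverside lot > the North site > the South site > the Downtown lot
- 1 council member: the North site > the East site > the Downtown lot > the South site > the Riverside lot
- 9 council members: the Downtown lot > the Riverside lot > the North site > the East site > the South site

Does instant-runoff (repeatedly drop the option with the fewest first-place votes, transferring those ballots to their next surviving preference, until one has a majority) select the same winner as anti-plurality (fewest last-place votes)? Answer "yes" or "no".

Instant-runoff — R1 the East site 8, the Downtown lot 9, the South site 3, the Riverside lot 8, the North site 1 (the North site out); R2 the East site 9, the Downtown lot 9, the South site 3, the Riverside lot 8 (the South site out); R3 the East site 12, the Downtown lot 9, the Riverside lot 8 (the Riverside lot out); R4 the East site 20, the Downtown lot 9 (the East site winner). Winner: the East site.
Anti-plurality — last-place votes: the East site 0, the Downtown lot 11, the South site 14, the Riverside lot 1, the North site 3. Winner: the East site.
The two methods agree.

yes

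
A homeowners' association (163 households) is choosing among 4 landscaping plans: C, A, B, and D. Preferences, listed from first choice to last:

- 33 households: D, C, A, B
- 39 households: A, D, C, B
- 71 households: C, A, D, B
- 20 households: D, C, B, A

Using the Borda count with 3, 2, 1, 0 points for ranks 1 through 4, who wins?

C

C: 33·2 + 39·1 + 71·3 + 20·2 = 358
A: 33·1 + 39·3 + 71·2 + 20·0 = 292
B: 33·0 + 39·0 + 71·0 + 20·1 = 20
D: 33·3 + 39·2 + 71·1 + 20·3 = 308
C has the highest Borda score (358).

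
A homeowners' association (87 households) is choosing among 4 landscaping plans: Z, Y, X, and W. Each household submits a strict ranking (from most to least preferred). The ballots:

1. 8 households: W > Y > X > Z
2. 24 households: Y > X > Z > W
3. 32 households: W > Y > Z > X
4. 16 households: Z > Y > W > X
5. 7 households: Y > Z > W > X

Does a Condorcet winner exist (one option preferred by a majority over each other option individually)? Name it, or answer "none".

Y

Y vs Z: 71–16 for Y.
Y vs X: 87–0 for Y.
Y vs W: 47–40 for Y.
Y beats every other option head-to-head.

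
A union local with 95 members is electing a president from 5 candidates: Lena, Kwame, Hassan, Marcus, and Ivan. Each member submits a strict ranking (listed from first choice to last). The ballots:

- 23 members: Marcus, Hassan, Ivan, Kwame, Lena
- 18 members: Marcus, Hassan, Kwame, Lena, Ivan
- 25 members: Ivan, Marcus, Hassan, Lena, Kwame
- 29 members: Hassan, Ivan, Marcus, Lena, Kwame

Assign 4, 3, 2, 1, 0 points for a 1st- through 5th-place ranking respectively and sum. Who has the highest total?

Lena: 23·0 + 18·1 + 25·1 + 29·1 = 72
Kwame: 23·1 + 18·2 + 25·0 + 29·0 = 59
Hassan: 23·3 + 18·3 + 25·2 + 29·4 = 289
Marcus: 23·4 + 18·4 + 25·3 + 29·2 = 297
Ivan: 23·2 + 18·0 + 25·4 + 29·3 = 233
Marcus has the highest Borda score (297).

Marcus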